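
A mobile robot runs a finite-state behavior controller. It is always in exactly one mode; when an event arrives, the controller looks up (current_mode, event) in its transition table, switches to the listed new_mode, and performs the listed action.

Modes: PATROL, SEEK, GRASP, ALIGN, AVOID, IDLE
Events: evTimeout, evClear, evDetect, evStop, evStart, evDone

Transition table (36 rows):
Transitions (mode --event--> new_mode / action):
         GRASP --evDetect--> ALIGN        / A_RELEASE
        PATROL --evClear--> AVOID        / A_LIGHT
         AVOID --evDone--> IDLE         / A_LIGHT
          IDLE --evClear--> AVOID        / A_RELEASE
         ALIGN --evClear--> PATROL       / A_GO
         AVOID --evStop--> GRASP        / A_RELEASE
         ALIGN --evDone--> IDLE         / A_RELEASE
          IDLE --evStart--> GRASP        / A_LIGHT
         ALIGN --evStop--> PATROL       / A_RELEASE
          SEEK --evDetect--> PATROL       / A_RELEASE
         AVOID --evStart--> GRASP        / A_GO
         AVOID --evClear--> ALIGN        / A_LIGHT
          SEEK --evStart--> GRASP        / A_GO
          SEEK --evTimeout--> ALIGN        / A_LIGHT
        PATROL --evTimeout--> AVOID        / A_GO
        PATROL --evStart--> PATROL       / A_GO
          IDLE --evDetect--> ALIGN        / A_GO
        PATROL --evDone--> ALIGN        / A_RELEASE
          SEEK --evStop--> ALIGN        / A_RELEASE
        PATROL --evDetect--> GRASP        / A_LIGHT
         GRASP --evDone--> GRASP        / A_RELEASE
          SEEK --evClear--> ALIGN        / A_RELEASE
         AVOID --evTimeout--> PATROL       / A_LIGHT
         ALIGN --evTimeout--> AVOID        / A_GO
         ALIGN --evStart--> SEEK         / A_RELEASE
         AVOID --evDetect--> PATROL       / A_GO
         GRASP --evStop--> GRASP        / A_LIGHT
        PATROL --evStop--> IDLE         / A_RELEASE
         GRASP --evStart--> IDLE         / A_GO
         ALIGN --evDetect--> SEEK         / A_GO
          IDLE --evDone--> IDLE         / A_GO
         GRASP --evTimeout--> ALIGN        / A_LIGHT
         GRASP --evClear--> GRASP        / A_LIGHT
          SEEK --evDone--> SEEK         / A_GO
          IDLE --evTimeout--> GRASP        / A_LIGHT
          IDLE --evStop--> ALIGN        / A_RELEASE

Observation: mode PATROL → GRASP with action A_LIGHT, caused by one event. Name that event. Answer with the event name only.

try evTimeout: (PATROL, evTimeout) → (AVOID, A_GO)
try evClear: (PATROL, evClear) → (AVOID, A_LIGHT)
try evDetect: (PATROL, evDetect) → (GRASP, A_LIGHT)  ← matches
try evStop: (PATROL, evStop) → (IDLE, A_RELEASE)
try evStart: (PATROL, evStart) → (PATROL, A_GO)
try evDone: (PATROL, evDone) → (ALIGN, A_RELEASE)

evDetect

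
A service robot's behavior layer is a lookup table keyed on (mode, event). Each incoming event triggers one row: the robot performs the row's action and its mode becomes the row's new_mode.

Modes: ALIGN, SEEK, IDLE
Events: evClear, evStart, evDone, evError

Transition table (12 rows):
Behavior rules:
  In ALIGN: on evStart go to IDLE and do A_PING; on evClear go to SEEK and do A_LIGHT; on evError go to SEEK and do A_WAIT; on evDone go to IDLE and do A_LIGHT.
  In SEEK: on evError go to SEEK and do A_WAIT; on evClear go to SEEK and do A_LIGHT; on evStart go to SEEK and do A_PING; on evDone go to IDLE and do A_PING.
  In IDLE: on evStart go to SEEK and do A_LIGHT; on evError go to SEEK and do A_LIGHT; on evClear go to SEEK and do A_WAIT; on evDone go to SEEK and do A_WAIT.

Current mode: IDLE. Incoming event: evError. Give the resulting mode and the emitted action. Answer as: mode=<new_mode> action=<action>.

mode=SEEK action=A_LIGHT

current mode = IDLE; filter table to that mode:
  (IDLE, evStart) → (SEEK, A_LIGHT)
  (IDLE, evError) → (SEEK, A_LIGHT)  ← event matches
  (IDLE, evClear) → (SEEK, A_WAIT)
  (IDLE, evDone) → (SEEK, A_WAIT)
event = evError selects (SEEK, A_LIGHT)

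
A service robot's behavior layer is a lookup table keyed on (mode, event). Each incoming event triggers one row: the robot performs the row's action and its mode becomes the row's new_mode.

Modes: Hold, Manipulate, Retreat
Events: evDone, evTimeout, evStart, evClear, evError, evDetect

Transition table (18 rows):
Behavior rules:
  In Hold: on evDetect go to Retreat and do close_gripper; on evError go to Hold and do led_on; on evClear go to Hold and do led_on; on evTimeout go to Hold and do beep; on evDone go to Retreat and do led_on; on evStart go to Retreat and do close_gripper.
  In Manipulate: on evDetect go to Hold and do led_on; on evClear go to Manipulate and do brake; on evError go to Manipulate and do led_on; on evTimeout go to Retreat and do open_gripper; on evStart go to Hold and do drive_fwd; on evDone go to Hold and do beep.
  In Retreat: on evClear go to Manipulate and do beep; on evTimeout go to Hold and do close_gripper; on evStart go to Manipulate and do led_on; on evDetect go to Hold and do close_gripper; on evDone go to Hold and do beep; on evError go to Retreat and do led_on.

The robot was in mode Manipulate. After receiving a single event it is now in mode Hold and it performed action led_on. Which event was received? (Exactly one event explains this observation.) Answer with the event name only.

evDetect

try evDone: (Manipulate, evDone) → (Hold, beep)
try evTimeout: (Manipulate, evTimeout) → (Retreat, open_gripper)
try evStart: (Manipulate, evStart) → (Hold, drive_fwd)
try evClear: (Manipulate, evClear) → (Manipulate, brake)
try evError: (Manipulate, evError) → (Manipulate, led_on)
try evDetect: (Manipulate, evDetect) → (Hold, led_on)  ← matches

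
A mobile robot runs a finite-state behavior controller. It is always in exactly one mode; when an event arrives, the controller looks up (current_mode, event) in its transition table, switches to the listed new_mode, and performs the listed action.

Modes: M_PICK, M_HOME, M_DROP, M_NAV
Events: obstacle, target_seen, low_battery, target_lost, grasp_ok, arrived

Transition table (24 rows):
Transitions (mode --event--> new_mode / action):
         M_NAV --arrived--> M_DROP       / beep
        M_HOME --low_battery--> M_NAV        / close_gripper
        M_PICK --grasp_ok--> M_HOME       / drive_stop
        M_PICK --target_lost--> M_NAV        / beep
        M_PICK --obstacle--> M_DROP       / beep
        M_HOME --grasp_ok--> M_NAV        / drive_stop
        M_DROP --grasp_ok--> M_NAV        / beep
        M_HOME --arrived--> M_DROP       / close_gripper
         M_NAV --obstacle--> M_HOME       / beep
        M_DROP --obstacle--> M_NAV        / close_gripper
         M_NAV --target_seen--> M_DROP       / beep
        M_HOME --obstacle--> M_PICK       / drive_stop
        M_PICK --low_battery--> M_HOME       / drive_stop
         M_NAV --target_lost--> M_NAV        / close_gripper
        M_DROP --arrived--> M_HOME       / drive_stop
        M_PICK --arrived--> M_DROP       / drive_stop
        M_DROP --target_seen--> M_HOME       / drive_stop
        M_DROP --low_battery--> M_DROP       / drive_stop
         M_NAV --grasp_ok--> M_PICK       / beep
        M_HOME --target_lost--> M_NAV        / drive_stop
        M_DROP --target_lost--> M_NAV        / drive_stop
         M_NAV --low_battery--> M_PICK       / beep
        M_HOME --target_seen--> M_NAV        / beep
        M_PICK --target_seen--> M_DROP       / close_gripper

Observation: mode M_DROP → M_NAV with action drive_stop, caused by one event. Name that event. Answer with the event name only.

target_lost

try obstacle: (M_DROP, obstacle) → (M_NAV, close_gripper)
try target_seen: (M_DROP, target_seen) → (M_HOME, drive_stop)
try low_battery: (M_DROP, low_battery) → (M_DROP, drive_stop)
try target_lost: (M_DROP, target_lost) → (M_NAV, drive_stop)  ← matches
try grasp_ok: (M_DROP, grasp_ok) → (M_NAV, beep)
try arrived: (M_DROP, arrived) → (M_HOME, drive_stop)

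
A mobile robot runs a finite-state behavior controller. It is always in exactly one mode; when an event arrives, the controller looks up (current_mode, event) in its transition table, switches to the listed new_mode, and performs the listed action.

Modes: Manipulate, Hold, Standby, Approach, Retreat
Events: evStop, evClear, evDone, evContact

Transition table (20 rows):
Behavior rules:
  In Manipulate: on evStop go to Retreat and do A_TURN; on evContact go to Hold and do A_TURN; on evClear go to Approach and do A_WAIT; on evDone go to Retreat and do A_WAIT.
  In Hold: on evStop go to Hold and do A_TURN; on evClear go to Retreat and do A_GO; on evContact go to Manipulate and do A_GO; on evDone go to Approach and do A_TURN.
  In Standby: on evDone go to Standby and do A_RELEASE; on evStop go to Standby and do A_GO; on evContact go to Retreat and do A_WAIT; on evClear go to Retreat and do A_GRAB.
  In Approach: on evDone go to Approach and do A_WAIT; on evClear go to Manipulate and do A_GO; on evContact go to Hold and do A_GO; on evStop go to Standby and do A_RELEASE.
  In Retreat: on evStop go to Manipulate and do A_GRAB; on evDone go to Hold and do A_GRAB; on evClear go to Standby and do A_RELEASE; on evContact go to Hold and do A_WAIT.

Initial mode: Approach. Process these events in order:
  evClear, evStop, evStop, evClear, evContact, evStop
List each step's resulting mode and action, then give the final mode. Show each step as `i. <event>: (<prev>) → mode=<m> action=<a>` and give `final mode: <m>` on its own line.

final mode: Hold

1. evClear: (Approach) → mode=Manipulate action=A_GO
2. evStop: (Manipulate) → mode=Retreat action=A_TURN
3. evStop: (Retreat) → mode=Manipulate action=A_GRAB
4. evClear: (Manipulate) → mode=Approach action=A_WAIT
5. evContact: (Approach) → mode=Hold action=A_GO
6. evStop: (Hold) → mode=Hold action=A_TURN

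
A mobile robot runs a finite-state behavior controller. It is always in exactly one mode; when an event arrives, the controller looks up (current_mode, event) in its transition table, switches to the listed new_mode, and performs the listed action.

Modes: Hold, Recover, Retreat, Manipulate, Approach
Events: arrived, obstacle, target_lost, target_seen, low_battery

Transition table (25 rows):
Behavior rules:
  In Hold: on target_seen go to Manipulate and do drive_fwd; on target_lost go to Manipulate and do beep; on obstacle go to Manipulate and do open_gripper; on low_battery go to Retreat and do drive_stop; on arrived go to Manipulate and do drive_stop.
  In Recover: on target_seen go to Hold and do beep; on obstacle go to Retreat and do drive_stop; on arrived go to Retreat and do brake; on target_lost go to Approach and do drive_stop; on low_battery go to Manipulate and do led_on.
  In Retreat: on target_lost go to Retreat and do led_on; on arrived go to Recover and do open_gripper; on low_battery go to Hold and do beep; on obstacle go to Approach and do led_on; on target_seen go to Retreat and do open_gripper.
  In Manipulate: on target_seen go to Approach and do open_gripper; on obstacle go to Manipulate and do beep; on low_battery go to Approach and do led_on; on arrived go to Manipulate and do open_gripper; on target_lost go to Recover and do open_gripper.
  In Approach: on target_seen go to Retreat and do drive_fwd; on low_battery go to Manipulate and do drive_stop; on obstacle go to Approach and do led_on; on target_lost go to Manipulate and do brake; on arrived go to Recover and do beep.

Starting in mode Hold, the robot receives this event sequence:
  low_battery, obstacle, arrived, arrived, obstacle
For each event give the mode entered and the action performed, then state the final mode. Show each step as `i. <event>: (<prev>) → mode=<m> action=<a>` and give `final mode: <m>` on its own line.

final mode: Approach

1. low_battery: (Hold) → mode=Retreat action=drive_stop
2. obstacle: (Retreat) → mode=Approach action=led_on
3. arrived: (Approach) → mode=Recover action=beep
4. arrived: (Recover) → mode=Retreat action=brake
5. obstacle: (Retreat) → mode=Approach action=led_on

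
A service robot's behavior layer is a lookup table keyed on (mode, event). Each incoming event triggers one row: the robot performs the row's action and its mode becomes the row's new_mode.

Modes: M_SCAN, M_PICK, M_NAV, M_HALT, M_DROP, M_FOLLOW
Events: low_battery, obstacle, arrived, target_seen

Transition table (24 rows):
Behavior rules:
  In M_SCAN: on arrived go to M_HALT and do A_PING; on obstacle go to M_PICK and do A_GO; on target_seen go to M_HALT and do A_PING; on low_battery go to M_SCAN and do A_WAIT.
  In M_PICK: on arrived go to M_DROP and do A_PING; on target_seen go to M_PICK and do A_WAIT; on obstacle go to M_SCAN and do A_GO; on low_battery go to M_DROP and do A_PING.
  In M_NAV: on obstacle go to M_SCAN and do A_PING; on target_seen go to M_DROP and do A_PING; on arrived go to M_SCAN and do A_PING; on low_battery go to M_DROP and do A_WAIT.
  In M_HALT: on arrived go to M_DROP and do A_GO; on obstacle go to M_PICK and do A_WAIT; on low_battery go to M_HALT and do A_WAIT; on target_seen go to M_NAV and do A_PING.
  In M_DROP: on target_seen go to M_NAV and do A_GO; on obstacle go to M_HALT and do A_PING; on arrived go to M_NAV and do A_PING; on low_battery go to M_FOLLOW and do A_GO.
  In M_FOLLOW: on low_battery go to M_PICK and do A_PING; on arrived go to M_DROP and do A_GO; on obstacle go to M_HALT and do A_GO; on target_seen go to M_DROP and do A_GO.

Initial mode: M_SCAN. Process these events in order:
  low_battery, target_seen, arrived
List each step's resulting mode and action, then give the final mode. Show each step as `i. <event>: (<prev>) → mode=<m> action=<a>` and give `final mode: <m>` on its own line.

final mode: M_DROP

1. low_battery: (M_SCAN) → mode=M_SCAN action=A_WAIT
2. target_seen: (M_SCAN) → mode=M_HALT action=A_PING
3. arrived: (M_HALT) → mode=M_DROP action=A_GO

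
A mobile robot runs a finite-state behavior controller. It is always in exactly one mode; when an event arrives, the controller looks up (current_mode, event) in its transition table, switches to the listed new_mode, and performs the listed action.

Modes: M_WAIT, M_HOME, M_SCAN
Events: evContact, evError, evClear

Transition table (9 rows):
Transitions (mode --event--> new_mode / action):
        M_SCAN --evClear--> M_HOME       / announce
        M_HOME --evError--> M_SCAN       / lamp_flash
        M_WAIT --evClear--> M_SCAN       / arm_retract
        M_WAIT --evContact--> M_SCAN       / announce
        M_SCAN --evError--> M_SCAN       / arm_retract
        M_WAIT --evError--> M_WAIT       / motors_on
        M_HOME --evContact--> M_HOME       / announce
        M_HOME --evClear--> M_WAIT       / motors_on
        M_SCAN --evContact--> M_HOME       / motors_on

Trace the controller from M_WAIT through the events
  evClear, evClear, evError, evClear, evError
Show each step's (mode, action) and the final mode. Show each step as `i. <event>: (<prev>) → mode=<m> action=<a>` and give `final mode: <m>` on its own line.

final mode: M_SCAN

1. evClear: (M_WAIT) → mode=M_SCAN action=arm_retract
2. evClear: (M_SCAN) → mode=M_HOME action=announce
3. evError: (M_HOME) → mode=M_SCAN action=lamp_flash
4. evClear: (M_SCAN) → mode=M_HOME action=announce
5. evError: (M_HOME) → mode=M_SCAN action=lamp_flash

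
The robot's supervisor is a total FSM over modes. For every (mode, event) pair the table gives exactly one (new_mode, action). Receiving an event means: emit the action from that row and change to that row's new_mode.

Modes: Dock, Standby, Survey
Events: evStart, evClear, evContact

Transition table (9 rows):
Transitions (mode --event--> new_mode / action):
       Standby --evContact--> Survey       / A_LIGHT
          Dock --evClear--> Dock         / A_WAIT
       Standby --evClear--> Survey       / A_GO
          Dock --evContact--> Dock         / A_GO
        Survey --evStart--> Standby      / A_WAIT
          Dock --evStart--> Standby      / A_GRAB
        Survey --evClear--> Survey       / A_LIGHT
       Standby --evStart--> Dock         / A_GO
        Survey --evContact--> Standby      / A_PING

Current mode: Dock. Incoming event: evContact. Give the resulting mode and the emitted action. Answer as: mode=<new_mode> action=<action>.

current mode = Dock; filter table to that mode:
  (Dock, evClear) → (Dock, A_WAIT)
  (Dock, evContact) → (Dock, A_GO)  ← event matches
  (Dock, evStart) → (Standby, A_GRAB)
event = evContact selects (Dock, A_GO)

mode=Dock action=A_GO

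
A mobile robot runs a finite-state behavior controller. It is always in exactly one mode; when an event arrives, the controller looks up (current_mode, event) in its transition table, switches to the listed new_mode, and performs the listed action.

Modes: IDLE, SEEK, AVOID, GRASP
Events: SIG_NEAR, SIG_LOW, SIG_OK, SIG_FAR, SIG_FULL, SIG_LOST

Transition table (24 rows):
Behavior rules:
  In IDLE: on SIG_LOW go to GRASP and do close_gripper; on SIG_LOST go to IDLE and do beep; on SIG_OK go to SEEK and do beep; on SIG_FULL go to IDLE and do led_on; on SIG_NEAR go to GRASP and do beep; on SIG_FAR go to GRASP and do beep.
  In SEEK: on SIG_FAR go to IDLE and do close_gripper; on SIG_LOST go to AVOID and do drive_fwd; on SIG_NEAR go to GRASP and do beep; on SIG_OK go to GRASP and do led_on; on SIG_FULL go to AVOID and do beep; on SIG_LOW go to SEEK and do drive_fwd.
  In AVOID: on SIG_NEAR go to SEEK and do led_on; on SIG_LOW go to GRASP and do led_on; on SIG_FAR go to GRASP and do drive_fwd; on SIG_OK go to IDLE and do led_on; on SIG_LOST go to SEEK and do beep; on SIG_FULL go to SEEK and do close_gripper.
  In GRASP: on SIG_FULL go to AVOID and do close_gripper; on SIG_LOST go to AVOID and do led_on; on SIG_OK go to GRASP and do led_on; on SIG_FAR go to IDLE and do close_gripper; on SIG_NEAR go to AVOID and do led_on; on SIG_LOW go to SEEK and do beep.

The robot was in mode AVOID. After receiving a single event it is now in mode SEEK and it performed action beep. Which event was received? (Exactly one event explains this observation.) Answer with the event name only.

SIG_LOST

try SIG_NEAR: (AVOID, SIG_NEAR) → (SEEK, led_on)
try SIG_LOW: (AVOID, SIG_LOW) → (GRASP, led_on)
try SIG_OK: (AVOID, SIG_OK) → (IDLE, led_on)
try SIG_FAR: (AVOID, SIG_FAR) → (GRASP, drive_fwd)
try SIG_FULL: (AVOID, SIG_FULL) → (SEEK, close_gripper)
try SIG_LOST: (AVOID, SIG_LOST) → (SEEK, beep)  ← matches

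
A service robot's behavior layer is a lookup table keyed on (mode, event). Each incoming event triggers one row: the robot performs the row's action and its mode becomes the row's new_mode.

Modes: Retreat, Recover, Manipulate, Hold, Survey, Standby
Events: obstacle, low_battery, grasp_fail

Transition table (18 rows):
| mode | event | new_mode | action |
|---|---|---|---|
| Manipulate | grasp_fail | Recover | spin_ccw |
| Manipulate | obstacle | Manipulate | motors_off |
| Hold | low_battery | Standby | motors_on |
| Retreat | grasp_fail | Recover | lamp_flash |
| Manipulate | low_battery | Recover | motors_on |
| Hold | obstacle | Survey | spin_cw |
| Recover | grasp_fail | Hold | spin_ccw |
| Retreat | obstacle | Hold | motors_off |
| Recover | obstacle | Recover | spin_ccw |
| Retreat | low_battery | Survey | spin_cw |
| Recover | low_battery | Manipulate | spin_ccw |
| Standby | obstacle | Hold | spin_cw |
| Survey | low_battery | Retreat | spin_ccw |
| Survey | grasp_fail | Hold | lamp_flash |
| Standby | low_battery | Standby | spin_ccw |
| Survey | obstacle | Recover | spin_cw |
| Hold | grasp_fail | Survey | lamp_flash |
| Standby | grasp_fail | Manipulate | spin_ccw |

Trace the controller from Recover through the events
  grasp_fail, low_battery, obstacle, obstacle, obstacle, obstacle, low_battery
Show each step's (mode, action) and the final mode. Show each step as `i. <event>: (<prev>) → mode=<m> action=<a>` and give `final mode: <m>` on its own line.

1. grasp_fail: (Recover) → mode=Hold action=spin_ccw
2. low_battery: (Hold) → mode=Standby action=motors_on
3. obstacle: (Standby) → mode=Hold action=spin_cw
4. obstacle: (Hold) → mode=Survey action=spin_cw
5. obstacle: (Survey) → mode=Recover action=spin_cw
6. obstacle: (Recover) → mode=Recover action=spin_ccw
7. low_battery: (Recover) → mode=Manipulate action=spin_ccw

final mode: Manipulate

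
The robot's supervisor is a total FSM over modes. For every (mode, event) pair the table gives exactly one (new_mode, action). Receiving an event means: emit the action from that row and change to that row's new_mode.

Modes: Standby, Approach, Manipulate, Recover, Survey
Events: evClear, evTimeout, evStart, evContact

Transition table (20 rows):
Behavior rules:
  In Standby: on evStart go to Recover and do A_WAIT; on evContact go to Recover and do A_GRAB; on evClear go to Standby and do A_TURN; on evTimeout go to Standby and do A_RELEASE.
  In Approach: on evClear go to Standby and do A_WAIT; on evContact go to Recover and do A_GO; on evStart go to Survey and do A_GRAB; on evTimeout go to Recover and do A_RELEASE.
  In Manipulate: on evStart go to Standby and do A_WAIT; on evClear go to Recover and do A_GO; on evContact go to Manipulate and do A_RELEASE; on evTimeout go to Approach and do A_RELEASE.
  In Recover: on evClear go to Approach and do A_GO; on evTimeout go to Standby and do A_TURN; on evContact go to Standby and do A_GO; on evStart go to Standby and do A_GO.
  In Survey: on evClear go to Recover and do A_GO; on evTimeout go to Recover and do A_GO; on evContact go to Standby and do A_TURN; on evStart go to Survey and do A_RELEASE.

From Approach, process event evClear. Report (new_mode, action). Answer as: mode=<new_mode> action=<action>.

current mode = Approach; filter table to that mode:
  (Approach, evClear) → (Standby, A_WAIT)  ← event matches
  (Approach, evContact) → (Recover, A_GO)
  (Approach, evStart) → (Survey, A_GRAB)
  (Approach, evTimeout) → (Recover, A_RELEASE)
event = evClear selects (Standby, A_WAIT)

mode=Standby action=A_WAIT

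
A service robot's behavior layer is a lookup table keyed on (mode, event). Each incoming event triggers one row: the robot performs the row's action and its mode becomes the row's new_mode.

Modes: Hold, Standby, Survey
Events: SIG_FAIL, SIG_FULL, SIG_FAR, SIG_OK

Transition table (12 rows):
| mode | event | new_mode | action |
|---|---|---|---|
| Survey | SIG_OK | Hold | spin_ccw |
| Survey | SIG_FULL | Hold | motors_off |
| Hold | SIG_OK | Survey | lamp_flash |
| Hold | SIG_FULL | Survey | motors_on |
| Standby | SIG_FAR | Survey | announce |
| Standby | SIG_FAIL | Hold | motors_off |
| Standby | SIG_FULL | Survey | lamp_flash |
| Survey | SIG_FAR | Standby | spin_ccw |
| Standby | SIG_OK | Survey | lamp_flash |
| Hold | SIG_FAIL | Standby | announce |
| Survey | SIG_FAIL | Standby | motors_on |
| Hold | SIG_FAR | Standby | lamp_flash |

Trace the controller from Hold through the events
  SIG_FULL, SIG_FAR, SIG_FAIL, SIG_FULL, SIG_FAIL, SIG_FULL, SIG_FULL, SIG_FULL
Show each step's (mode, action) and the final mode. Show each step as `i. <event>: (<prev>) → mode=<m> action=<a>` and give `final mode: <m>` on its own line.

1. SIG_FULL: (Hold) → mode=Survey action=motors_on
2. SIG_FAR: (Survey) → mode=Standby action=spin_ccw
3. SIG_FAIL: (Standby) → mode=Hold action=motors_off
4. SIG_FULL: (Hold) → mode=Survey action=motors_on
5. SIG_FAIL: (Survey) → mode=Standby action=motors_on
6. SIG_FULL: (Standby) → mode=Survey action=lamp_flash
7. SIG_FULL: (Survey) → mode=Hold action=motors_off
8. SIG_FULL: (Hold) → mode=Survey action=motors_on

final mode: Survey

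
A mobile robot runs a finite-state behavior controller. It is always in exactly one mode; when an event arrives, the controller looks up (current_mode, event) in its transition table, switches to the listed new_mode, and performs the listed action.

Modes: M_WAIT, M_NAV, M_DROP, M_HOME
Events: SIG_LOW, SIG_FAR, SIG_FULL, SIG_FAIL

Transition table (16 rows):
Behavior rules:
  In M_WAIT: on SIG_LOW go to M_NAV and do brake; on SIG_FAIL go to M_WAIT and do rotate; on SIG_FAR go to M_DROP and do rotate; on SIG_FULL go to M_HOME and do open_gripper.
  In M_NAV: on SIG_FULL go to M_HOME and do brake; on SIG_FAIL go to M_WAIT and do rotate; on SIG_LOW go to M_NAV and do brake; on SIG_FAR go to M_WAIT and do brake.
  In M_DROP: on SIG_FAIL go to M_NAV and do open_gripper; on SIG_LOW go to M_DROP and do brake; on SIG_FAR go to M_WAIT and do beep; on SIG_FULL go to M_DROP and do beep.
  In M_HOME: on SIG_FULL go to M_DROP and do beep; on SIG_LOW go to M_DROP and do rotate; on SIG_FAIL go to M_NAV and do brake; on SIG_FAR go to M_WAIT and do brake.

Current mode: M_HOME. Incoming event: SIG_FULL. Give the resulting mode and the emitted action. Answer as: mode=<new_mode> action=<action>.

current mode = M_HOME; filter table to that mode:
  (M_HOME, SIG_FULL) → (M_DROP, beep)  ← event matches
  (M_HOME, SIG_LOW) → (M_DROP, rotate)
  (M_HOME, SIG_FAIL) → (M_NAV, brake)
  (M_HOME, SIG_FAR) → (M_WAIT, brake)
event = SIG_FULL selects (M_DROP, beep)

mode=M_DROP action=beep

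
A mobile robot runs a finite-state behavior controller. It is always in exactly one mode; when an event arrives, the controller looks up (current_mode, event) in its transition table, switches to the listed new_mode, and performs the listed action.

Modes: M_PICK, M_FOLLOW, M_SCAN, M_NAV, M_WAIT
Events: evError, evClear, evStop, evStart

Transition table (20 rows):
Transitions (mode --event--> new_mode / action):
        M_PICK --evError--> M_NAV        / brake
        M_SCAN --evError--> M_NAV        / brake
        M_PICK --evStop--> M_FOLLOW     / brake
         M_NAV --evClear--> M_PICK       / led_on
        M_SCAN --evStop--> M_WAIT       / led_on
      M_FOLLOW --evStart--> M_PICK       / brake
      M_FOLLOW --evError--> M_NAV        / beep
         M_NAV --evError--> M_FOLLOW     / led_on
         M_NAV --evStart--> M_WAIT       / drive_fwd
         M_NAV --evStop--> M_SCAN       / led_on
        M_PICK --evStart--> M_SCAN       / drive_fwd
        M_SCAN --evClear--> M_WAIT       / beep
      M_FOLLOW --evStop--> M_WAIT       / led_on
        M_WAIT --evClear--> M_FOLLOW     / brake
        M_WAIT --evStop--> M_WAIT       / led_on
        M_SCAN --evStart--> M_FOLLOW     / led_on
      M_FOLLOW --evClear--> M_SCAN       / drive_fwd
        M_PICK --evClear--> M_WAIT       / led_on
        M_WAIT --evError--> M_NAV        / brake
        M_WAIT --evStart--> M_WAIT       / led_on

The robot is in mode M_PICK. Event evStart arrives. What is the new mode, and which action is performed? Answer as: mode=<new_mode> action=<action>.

mode=M_SCAN action=drive_fwd

current mode = M_PICK; filter table to that mode:
  (M_PICK, evError) → (M_NAV, brake)
  (M_PICK, evStop) → (M_FOLLOW, brake)
  (M_PICK, evStart) → (M_SCAN, drive_fwd)  ← event matches
  (M_PICK, evClear) → (M_WAIT, led_on)
event = evStart selects (M_SCAN, drive_fwd)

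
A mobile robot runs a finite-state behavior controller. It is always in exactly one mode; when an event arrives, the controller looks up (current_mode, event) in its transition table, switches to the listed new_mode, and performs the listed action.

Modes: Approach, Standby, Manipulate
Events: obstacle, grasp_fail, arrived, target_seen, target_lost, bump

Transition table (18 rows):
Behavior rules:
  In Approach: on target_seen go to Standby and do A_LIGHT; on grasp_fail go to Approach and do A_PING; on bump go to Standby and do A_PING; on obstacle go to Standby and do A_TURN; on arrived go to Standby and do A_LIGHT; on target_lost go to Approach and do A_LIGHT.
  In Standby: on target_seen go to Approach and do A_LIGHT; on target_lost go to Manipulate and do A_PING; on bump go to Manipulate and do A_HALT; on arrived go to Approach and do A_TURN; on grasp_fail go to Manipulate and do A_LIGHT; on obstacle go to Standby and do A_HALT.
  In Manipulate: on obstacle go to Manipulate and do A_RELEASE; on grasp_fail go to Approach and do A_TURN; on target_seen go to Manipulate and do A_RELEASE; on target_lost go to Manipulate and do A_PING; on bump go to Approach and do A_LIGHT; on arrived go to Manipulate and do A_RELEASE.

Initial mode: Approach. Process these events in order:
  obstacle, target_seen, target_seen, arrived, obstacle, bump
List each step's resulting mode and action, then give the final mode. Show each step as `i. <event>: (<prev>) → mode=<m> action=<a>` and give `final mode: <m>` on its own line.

final mode: Manipulate

1. obstacle: (Approach) → mode=Standby action=A_TURN
2. target_seen: (Standby) → mode=Approach action=A_LIGHT
3. target_seen: (Approach) → mode=Standby action=A_LIGHT
4. arrived: (Standby) → mode=Approach action=A_TURN
5. obstacle: (Approach) → mode=Standby action=A_TURN
6. bump: (Standby) → mode=Manipulate action=A_HALT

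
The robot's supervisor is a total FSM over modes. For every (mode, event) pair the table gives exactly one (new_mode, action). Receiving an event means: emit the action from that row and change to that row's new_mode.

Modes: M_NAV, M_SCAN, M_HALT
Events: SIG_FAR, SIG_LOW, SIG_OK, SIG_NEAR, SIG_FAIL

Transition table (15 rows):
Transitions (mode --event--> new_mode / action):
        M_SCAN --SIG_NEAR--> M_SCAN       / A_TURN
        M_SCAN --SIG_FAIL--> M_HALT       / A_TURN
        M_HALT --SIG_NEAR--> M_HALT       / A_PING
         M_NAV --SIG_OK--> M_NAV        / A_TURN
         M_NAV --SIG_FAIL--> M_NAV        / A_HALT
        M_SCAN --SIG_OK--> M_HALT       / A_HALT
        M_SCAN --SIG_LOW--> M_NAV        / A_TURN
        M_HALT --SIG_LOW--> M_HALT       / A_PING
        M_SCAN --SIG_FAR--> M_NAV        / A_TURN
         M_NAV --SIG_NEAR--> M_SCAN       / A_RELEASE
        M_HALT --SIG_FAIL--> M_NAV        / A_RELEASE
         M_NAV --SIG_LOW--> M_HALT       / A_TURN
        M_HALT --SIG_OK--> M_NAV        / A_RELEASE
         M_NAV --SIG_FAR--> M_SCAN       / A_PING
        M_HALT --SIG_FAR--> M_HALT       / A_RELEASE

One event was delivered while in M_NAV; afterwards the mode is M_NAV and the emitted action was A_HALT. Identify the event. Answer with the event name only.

SIG_FAIL

try SIG_FAR: (M_NAV, SIG_FAR) → (M_SCAN, A_PING)
try SIG_LOW: (M_NAV, SIG_LOW) → (M_HALT, A_TURN)
try SIG_OK: (M_NAV, SIG_OK) → (M_NAV, A_TURN)
try SIG_NEAR: (M_NAV, SIG_NEAR) → (M_SCAN, A_RELEASE)
try SIG_FAIL: (M_NAV, SIG_FAIL) → (M_NAV, A_HALT)  ← matches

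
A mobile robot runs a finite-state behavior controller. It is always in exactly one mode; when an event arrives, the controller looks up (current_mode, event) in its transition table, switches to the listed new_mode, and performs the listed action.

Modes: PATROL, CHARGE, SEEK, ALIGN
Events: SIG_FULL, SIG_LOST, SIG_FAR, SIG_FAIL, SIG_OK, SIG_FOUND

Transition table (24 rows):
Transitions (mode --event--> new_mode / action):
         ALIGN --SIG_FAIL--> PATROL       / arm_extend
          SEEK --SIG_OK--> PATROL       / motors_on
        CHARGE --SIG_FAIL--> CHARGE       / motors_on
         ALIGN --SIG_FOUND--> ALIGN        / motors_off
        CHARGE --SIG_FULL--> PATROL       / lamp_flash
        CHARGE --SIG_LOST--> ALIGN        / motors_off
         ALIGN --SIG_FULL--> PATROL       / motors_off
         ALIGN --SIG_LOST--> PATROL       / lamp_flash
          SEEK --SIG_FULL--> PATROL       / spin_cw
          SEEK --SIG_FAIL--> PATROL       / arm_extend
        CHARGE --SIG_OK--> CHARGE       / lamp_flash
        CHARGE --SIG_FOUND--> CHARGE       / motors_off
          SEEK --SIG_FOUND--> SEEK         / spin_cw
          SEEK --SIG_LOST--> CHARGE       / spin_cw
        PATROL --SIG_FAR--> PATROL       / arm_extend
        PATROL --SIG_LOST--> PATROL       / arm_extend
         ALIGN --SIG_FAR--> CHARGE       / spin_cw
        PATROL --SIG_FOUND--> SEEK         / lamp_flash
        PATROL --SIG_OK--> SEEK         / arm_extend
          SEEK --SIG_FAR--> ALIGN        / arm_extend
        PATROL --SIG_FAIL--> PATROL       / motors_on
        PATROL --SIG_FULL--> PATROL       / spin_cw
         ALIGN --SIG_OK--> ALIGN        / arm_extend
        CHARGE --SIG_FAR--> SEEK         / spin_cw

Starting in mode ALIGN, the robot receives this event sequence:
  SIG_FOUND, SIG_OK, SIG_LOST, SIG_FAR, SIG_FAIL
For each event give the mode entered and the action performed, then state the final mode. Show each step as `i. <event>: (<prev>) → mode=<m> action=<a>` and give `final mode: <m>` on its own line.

1. SIG_FOUND: (ALIGN) → mode=ALIGN action=motors_off
2. SIG_OK: (ALIGN) → mode=ALIGN action=arm_extend
3. SIG_LOST: (ALIGN) → mode=PATROL action=lamp_flash
4. SIG_FAR: (PATROL) → mode=PATROL action=arm_extend
5. SIG_FAIL: (PATROL) → mode=PATROL action=motors_on

final mode: PATROL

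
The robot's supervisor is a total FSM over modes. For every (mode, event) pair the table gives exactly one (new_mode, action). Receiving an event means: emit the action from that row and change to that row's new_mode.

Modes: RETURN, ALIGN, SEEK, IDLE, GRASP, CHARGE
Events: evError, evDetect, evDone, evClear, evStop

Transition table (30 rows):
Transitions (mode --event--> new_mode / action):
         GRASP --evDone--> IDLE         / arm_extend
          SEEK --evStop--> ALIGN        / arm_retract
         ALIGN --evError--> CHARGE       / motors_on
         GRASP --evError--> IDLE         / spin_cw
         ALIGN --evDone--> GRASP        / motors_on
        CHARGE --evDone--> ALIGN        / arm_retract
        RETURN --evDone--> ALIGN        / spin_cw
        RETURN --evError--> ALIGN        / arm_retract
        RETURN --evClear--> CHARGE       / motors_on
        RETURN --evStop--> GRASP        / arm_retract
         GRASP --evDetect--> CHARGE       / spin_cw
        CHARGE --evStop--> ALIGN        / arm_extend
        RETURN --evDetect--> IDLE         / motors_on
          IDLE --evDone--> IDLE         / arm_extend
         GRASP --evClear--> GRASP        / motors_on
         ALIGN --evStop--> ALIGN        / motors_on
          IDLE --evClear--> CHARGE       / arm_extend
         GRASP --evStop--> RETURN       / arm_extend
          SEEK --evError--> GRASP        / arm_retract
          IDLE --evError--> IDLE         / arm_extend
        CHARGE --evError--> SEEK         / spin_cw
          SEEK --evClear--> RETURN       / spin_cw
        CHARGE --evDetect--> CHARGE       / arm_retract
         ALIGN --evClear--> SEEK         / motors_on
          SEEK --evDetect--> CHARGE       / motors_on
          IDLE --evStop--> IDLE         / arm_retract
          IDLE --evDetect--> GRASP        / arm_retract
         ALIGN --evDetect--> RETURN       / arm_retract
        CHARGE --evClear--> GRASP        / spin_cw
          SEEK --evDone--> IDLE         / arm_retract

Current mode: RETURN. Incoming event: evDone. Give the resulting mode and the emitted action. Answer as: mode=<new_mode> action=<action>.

mode=ALIGN action=spin_cw

current mode = RETURN; filter table to that mode:
  (RETURN, evDone) → (ALIGN, spin_cw)  ← event matches
  (RETURN, evError) → (ALIGN, arm_retract)
  (RETURN, evClear) → (CHARGE, motors_on)
  (RETURN, evStop) → (GRASP, arm_retract)
  (RETURN, evDetect) → (IDLE, motors_on)
event = evDone selects (ALIGN, spin_cw)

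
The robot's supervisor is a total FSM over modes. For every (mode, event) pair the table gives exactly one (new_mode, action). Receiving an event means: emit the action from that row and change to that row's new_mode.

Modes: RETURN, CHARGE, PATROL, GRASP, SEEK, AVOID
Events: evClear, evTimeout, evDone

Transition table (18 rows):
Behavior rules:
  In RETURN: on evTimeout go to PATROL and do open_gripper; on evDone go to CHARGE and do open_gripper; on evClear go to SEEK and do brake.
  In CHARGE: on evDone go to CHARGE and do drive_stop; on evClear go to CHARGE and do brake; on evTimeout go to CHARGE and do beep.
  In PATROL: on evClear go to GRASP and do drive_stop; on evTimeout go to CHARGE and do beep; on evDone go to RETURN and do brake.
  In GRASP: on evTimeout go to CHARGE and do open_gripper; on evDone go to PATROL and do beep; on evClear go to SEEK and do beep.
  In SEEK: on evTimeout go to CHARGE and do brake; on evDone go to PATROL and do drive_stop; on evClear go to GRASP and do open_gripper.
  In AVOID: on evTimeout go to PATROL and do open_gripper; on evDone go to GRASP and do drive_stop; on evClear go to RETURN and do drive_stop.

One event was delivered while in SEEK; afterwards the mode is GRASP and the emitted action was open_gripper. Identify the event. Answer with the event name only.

try evClear: (SEEK, evClear) → (GRASP, open_gripper)  ← matches
try evTimeout: (SEEK, evTimeout) → (CHARGE, brake)
try evDone: (SEEK, evDone) → (PATROL, drive_stop)

evClear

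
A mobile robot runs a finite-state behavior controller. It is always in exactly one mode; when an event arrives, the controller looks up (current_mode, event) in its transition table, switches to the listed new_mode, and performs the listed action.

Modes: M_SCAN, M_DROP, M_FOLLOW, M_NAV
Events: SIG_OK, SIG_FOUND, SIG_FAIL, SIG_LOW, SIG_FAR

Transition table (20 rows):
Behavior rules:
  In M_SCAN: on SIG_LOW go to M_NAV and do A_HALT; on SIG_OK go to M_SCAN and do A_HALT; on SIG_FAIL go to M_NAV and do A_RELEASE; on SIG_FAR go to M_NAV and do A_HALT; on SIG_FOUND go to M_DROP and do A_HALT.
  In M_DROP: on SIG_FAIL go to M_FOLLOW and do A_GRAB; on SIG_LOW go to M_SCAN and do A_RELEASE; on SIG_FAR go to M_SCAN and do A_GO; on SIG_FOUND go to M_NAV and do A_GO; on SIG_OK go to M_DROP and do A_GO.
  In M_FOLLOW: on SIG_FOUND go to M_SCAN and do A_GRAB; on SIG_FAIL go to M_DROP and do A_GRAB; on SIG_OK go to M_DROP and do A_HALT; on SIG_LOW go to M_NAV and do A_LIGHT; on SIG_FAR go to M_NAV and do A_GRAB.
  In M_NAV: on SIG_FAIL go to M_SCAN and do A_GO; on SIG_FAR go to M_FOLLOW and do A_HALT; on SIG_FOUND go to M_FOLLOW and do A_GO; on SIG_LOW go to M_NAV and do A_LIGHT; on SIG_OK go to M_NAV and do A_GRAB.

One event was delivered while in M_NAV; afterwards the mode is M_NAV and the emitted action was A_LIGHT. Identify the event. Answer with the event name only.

try SIG_OK: (M_NAV, SIG_OK) → (M_NAV, A_GRAB)
try SIG_FOUND: (M_NAV, SIG_FOUND) → (M_FOLLOW, A_GO)
try SIG_FAIL: (M_NAV, SIG_FAIL) → (M_SCAN, A_GO)
try SIG_LOW: (M_NAV, SIG_LOW) → (M_NAV, A_LIGHT)  ← matches
try SIG_FAR: (M_NAV, SIG_FAR) → (M_FOLLOW, A_HALT)

SIG_LOW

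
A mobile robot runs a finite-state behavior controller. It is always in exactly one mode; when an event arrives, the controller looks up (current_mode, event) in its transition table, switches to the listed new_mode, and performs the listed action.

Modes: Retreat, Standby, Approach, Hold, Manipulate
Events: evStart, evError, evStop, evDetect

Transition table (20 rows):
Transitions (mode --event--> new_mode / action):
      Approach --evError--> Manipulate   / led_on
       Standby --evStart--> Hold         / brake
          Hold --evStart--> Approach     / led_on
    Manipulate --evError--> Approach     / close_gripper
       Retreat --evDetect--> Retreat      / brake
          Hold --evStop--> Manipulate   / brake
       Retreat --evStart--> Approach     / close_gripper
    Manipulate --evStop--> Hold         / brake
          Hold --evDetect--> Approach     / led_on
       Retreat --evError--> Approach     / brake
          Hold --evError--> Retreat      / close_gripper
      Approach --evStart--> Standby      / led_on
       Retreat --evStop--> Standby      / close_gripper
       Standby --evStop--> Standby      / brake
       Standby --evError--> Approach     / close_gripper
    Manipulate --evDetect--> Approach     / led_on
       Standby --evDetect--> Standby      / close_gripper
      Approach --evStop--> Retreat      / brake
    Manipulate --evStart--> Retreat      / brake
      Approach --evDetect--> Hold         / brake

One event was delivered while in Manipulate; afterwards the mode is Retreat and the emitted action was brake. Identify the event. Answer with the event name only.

try evStart: (Manipulate, evStart) → (Retreat, brake)  ← matches
try evError: (Manipulate, evError) → (Approach, close_gripper)
try evStop: (Manipulate, evStop) → (Hold, brake)
try evDetect: (Manipulate, evDetect) → (Approach, led_on)

evStart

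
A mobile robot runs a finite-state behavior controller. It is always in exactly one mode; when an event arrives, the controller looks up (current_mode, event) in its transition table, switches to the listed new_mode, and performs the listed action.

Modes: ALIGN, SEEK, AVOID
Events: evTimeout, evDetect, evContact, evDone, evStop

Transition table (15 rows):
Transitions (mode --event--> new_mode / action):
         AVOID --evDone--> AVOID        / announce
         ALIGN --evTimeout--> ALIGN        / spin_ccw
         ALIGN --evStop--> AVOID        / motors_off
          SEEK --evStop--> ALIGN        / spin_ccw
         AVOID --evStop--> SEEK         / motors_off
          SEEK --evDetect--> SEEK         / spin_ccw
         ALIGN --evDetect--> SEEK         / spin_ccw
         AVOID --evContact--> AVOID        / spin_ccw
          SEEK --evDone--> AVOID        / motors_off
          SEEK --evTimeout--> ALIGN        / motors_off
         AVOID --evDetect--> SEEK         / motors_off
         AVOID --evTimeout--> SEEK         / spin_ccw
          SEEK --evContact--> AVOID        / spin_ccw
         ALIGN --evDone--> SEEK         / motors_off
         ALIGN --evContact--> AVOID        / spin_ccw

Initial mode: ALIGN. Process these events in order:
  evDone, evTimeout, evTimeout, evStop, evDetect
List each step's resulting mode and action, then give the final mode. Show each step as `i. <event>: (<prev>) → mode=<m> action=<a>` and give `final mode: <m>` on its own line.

1. evDone: (ALIGN) → mode=SEEK action=motors_off
2. evTimeout: (SEEK) → mode=ALIGN action=motors_off
3. evTimeout: (ALIGN) → mode=ALIGN action=spin_ccw
4. evStop: (ALIGN) → mode=AVOID action=motors_off
5. evDetect: (AVOID) → mode=SEEK action=motors_off

final mode: SEEK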